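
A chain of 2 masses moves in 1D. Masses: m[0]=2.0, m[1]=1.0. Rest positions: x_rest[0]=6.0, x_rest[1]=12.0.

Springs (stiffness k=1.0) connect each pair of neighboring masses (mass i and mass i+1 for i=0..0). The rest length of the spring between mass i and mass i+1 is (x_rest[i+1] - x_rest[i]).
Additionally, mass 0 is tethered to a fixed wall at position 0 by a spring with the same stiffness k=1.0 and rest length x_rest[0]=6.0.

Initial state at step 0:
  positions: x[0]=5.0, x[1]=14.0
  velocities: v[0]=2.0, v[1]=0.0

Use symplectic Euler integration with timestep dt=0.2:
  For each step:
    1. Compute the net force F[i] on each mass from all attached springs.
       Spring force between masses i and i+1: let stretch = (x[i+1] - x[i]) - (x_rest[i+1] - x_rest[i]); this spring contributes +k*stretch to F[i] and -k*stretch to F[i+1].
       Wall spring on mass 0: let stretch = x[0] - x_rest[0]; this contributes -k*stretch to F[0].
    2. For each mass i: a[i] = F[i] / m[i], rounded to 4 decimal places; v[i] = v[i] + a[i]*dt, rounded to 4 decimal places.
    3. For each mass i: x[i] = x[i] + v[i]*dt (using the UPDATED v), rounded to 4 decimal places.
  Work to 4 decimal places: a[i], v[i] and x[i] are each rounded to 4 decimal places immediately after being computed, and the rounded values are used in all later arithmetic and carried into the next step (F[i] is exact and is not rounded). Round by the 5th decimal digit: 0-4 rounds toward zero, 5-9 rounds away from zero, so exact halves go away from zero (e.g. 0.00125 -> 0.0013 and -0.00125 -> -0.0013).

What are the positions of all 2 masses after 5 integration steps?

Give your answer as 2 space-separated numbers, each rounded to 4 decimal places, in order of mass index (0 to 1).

Answer: 7.7141 12.7590

Derivation:
Step 0: x=[5.0000 14.0000] v=[2.0000 0.0000]
Step 1: x=[5.4800 13.8800] v=[2.4000 -0.6000]
Step 2: x=[6.0184 13.6640] v=[2.6920 -1.0800]
Step 3: x=[6.5893 13.3822] v=[2.8547 -1.4091]
Step 4: x=[7.1643 13.0687] v=[2.8751 -1.5677]
Step 5: x=[7.7141 12.7590] v=[2.7491 -1.5486]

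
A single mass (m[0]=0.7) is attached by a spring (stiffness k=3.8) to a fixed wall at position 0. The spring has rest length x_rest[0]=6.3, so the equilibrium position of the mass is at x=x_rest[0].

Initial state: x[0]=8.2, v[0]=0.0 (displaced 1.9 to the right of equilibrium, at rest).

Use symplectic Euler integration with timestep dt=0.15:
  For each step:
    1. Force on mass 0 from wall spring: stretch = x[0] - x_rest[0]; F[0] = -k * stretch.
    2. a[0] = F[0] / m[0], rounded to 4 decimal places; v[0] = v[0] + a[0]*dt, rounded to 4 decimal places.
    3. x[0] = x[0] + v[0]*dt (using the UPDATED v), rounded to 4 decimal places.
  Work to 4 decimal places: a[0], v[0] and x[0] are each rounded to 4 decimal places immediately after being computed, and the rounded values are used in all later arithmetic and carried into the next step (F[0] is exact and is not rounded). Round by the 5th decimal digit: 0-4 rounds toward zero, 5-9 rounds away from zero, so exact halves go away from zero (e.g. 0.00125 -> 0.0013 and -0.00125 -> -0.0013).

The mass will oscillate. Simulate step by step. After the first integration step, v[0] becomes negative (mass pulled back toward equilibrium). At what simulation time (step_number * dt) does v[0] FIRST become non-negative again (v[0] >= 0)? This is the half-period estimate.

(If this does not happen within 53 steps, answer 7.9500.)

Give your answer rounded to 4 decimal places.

Step 0: x=[8.2000] v=[0.0000]
Step 1: x=[7.9679] v=[-1.5471]
Step 2: x=[7.5321] v=[-2.9052]
Step 3: x=[6.9458] v=[-3.9085]
Step 4: x=[6.2806] v=[-4.4344]
Step 5: x=[5.6178] v=[-4.4186]
Step 6: x=[5.0383] v=[-3.8631]
Step 7: x=[4.6129] v=[-2.8357]
Step 8: x=[4.3936] v=[-1.4619]
Step 9: x=[4.4072] v=[0.0905]
First v>=0 after going negative at step 9, time=1.3500

Answer: 1.3500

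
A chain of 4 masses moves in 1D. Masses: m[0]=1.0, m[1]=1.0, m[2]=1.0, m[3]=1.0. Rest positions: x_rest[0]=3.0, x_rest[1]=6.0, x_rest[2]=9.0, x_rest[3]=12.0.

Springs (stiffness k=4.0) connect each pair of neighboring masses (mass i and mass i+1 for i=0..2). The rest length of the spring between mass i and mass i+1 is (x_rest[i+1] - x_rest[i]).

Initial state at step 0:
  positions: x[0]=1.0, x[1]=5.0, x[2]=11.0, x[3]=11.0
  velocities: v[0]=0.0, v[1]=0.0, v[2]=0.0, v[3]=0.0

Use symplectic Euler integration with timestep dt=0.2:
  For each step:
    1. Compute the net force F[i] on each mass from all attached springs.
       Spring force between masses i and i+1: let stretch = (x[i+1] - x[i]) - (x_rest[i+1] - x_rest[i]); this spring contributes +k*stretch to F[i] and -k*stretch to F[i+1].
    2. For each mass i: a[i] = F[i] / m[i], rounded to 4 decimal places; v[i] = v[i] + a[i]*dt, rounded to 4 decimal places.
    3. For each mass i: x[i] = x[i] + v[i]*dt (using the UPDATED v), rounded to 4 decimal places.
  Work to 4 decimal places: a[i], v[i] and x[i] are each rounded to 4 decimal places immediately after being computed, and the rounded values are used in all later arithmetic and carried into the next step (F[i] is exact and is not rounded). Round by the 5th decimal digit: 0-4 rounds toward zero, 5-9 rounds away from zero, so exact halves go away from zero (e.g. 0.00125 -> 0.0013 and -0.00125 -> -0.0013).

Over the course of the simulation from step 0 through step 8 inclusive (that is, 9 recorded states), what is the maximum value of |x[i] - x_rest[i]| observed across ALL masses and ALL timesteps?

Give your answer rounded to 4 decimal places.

Step 0: x=[1.0000 5.0000 11.0000 11.0000] v=[0.0000 0.0000 0.0000 0.0000]
Step 1: x=[1.1600 5.3200 10.0400 11.4800] v=[0.8000 1.6000 -4.8000 2.4000]
Step 2: x=[1.5056 5.7296 8.5552 12.2096] v=[1.7280 2.0480 -7.4240 3.6480]
Step 3: x=[2.0470 5.9155 7.2030 12.8345] v=[2.7072 0.9293 -6.7610 3.1245]
Step 4: x=[2.7274 5.6884 6.5458 13.0384] v=[3.4020 -1.1355 -3.2858 1.0193]
Step 5: x=[3.4016 5.1247 6.7903 12.6834] v=[3.3708 -2.8184 1.2224 -1.7748]
Step 6: x=[3.8715 4.5518 7.7112 11.8655] v=[2.3493 -2.8644 4.6044 -4.0893]
Step 7: x=[3.9702 4.3756 8.7913 10.8630] v=[0.4935 -0.8811 5.4003 -5.0127]
Step 8: x=[3.6538 4.8410 9.4963 10.0090] v=[-1.5822 2.3271 3.5251 -4.2701]
Max displacement = 2.4542

Answer: 2.4542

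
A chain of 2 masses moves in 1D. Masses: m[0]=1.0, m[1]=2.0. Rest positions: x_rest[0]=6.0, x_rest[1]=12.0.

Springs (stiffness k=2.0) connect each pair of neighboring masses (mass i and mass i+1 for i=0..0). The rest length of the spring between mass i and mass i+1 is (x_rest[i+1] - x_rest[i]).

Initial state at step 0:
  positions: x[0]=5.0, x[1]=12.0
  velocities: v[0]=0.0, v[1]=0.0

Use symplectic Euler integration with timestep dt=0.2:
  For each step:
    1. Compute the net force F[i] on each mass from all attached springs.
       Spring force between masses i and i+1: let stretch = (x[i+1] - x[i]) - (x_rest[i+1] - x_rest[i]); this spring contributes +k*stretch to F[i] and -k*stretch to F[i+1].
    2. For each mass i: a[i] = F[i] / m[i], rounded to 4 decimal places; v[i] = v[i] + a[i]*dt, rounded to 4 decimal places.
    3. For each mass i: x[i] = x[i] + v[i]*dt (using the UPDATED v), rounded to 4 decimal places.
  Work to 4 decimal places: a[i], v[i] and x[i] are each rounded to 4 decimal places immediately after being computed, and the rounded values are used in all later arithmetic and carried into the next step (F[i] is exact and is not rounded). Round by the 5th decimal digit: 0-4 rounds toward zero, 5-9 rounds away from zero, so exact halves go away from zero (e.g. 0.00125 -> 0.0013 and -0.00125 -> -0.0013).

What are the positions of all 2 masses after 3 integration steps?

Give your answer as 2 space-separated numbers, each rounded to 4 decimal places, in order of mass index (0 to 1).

Step 0: x=[5.0000 12.0000] v=[0.0000 0.0000]
Step 1: x=[5.0800 11.9600] v=[0.4000 -0.2000]
Step 2: x=[5.2304 11.8848] v=[0.7520 -0.3760]
Step 3: x=[5.4332 11.7834] v=[1.0138 -0.5069]

Answer: 5.4332 11.7834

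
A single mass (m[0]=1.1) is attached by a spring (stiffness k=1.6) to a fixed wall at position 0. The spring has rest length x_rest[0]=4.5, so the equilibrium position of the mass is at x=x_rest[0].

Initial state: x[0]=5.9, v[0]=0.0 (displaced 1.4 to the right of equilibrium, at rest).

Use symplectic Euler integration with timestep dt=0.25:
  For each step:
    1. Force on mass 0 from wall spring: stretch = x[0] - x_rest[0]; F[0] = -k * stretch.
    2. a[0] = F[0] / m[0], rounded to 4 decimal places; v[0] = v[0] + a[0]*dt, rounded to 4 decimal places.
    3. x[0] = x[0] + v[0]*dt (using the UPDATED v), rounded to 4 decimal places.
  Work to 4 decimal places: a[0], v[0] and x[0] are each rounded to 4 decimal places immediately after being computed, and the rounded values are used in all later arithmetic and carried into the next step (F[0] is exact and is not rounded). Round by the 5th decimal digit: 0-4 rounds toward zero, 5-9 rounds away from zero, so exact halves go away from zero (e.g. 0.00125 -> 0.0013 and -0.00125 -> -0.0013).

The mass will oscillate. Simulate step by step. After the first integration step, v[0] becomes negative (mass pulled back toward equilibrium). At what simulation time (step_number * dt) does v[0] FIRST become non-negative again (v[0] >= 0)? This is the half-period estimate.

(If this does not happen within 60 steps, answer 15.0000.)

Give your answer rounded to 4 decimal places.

Step 0: x=[5.9000] v=[0.0000]
Step 1: x=[5.7727] v=[-0.5091]
Step 2: x=[5.5297] v=[-0.9719]
Step 3: x=[5.1931] v=[-1.3463]
Step 4: x=[4.7935] v=[-1.5983]
Step 5: x=[4.3673] v=[-1.7050]
Step 6: x=[3.9531] v=[-1.6568]
Step 7: x=[3.5886] v=[-1.4579]
Step 8: x=[3.3070] v=[-1.1265]
Step 9: x=[3.1338] v=[-0.6927]
Step 10: x=[3.0848] v=[-0.1959]
Step 11: x=[3.1645] v=[0.3187]
First v>=0 after going negative at step 11, time=2.7500

Answer: 2.7500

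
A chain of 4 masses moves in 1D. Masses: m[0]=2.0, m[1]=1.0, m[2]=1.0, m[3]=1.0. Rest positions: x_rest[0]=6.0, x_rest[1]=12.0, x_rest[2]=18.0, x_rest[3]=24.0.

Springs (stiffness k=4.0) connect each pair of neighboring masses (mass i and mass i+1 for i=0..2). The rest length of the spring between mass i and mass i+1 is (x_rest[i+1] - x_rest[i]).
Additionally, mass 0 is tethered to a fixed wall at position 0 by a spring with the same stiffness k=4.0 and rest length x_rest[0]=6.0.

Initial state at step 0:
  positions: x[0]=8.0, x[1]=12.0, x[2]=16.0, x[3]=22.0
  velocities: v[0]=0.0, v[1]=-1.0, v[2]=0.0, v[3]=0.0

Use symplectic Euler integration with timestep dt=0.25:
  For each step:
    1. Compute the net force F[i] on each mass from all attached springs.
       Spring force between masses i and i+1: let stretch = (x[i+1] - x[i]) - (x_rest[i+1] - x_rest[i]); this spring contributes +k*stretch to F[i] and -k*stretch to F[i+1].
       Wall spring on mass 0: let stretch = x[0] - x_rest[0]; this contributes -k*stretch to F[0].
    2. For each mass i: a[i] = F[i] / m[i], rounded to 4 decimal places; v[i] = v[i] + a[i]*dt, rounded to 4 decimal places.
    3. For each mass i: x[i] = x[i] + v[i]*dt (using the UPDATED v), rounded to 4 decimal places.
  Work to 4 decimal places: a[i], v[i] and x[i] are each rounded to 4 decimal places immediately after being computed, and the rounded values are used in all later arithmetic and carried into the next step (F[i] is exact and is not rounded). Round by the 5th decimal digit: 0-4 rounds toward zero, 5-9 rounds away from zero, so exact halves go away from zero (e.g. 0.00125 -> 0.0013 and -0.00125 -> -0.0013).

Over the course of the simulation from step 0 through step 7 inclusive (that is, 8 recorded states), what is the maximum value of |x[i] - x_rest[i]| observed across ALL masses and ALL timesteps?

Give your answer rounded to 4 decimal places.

Answer: 2.4192

Derivation:
Step 0: x=[8.0000 12.0000 16.0000 22.0000] v=[0.0000 -1.0000 0.0000 0.0000]
Step 1: x=[7.5000 11.7500 16.5000 22.0000] v=[-2.0000 -1.0000 2.0000 0.0000]
Step 2: x=[6.5938 11.6250 17.1875 22.1250] v=[-3.6250 -0.5000 2.7500 0.5000]
Step 3: x=[5.4922 11.6328 17.7188 22.5156] v=[-4.4063 0.0313 2.1250 1.5625]
Step 4: x=[4.4717 11.6270 17.9278 23.2070] v=[-4.0821 -0.0233 0.8358 2.7657]
Step 5: x=[3.7866 11.4076 17.8814 24.0786] v=[-2.7403 -0.8778 -0.1858 3.4865]
Step 6: x=[3.5808 10.9014 17.7658 24.9009] v=[-0.8231 -2.0250 -0.4624 3.2893]
Step 7: x=[3.8425 10.2811 17.7179 25.4395] v=[1.0468 -2.4812 -0.1917 2.1542]
Max displacement = 2.4192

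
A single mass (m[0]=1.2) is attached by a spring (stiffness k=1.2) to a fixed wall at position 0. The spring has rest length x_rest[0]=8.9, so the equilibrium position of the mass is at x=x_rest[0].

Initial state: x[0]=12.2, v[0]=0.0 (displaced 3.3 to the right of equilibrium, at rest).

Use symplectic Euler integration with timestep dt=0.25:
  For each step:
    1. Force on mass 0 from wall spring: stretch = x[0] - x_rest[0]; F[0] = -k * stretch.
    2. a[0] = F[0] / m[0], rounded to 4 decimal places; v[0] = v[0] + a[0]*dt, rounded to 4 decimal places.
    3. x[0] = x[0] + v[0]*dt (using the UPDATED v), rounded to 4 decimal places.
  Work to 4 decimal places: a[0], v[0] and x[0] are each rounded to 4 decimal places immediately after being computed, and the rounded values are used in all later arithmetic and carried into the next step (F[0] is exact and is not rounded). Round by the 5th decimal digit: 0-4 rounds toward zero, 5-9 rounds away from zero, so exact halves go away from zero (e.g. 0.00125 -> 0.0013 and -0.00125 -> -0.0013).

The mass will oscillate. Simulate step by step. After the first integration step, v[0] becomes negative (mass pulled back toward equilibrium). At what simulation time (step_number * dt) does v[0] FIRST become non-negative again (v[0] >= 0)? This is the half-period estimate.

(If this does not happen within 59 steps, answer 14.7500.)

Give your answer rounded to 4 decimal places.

Step 0: x=[12.2000] v=[0.0000]
Step 1: x=[11.9938] v=[-0.8250]
Step 2: x=[11.5942] v=[-1.5985]
Step 3: x=[11.0262] v=[-2.2721]
Step 4: x=[10.3253] v=[-2.8037]
Step 5: x=[9.5353] v=[-3.1600]
Step 6: x=[8.7056] v=[-3.3188]
Step 7: x=[7.8881] v=[-3.2702]
Step 8: x=[7.1338] v=[-3.0172]
Step 9: x=[6.4899] v=[-2.5757]
Step 10: x=[5.9966] v=[-1.9732]
Step 11: x=[5.6848] v=[-1.2474]
Step 12: x=[5.5739] v=[-0.4436]
Step 13: x=[5.6709] v=[0.3879]
First v>=0 after going negative at step 13, time=3.2500

Answer: 3.2500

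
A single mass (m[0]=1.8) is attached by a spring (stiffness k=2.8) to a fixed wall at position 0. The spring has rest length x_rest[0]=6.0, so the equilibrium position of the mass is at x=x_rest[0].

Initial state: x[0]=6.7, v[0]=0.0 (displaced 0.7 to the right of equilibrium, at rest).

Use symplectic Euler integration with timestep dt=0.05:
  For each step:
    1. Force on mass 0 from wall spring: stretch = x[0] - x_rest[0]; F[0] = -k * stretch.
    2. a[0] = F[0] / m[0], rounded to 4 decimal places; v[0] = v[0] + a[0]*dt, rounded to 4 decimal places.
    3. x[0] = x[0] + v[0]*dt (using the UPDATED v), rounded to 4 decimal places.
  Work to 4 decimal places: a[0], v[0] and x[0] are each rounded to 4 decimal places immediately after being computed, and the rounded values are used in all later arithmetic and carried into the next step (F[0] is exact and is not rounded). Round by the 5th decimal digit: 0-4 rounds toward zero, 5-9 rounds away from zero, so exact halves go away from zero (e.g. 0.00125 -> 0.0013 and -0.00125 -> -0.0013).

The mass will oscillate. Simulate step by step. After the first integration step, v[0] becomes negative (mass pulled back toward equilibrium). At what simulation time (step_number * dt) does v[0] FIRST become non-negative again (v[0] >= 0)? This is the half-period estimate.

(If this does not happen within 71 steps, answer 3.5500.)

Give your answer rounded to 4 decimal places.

Step 0: x=[6.7000] v=[0.0000]
Step 1: x=[6.6973] v=[-0.0544]
Step 2: x=[6.6919] v=[-0.1086]
Step 3: x=[6.6838] v=[-0.1624]
Step 4: x=[6.6730] v=[-0.2156]
Step 5: x=[6.6596] v=[-0.2679]
Step 6: x=[6.6436] v=[-0.3192]
Step 7: x=[6.6251] v=[-0.3693]
Step 8: x=[6.6042] v=[-0.4179]
Step 9: x=[6.5810] v=[-0.4649]
Step 10: x=[6.5555] v=[-0.5101]
Step 11: x=[6.5278] v=[-0.5533]
Step 12: x=[6.4981] v=[-0.5944]
Step 13: x=[6.4664] v=[-0.6331]
Step 14: x=[6.4329] v=[-0.6694]
Step 15: x=[6.3977] v=[-0.7031]
Step 16: x=[6.3610] v=[-0.7340]
Step 17: x=[6.3229] v=[-0.7621]
Step 18: x=[6.2835] v=[-0.7872]
Step 19: x=[6.2430] v=[-0.8093]
Step 20: x=[6.2016] v=[-0.8282]
Step 21: x=[6.1594] v=[-0.8439]
Step 22: x=[6.1166] v=[-0.8563]
Step 23: x=[6.0733] v=[-0.8654]
Step 24: x=[6.0297] v=[-0.8711]
Step 25: x=[5.9860] v=[-0.8734]
Step 26: x=[5.9424] v=[-0.8723]
Step 27: x=[5.8990] v=[-0.8678]
Step 28: x=[5.8560] v=[-0.8599]
Step 29: x=[5.8136] v=[-0.8487]
Step 30: x=[5.7719] v=[-0.8342]
Step 31: x=[5.7311] v=[-0.8165]
Step 32: x=[5.6913] v=[-0.7956]
Step 33: x=[5.6527] v=[-0.7716]
Step 34: x=[5.6155] v=[-0.7446]
Step 35: x=[5.5798] v=[-0.7147]
Step 36: x=[5.5457] v=[-0.6820]
Step 37: x=[5.5134] v=[-0.6467]
Step 38: x=[5.4830] v=[-0.6089]
Step 39: x=[5.4546] v=[-0.5687]
Step 40: x=[5.4283] v=[-0.5263]
Step 41: x=[5.4042] v=[-0.4818]
Step 42: x=[5.3824] v=[-0.4355]
Step 43: x=[5.3630] v=[-0.3875]
Step 44: x=[5.3461] v=[-0.3380]
Step 45: x=[5.3317] v=[-0.2871]
Step 46: x=[5.3199] v=[-0.2351]
Step 47: x=[5.3108] v=[-0.1822]
Step 48: x=[5.3044] v=[-0.1286]
Step 49: x=[5.3007] v=[-0.0745]
Step 50: x=[5.2997] v=[-0.0201]
Step 51: x=[5.3014] v=[0.0344]
First v>=0 after going negative at step 51, time=2.5500

Answer: 2.5500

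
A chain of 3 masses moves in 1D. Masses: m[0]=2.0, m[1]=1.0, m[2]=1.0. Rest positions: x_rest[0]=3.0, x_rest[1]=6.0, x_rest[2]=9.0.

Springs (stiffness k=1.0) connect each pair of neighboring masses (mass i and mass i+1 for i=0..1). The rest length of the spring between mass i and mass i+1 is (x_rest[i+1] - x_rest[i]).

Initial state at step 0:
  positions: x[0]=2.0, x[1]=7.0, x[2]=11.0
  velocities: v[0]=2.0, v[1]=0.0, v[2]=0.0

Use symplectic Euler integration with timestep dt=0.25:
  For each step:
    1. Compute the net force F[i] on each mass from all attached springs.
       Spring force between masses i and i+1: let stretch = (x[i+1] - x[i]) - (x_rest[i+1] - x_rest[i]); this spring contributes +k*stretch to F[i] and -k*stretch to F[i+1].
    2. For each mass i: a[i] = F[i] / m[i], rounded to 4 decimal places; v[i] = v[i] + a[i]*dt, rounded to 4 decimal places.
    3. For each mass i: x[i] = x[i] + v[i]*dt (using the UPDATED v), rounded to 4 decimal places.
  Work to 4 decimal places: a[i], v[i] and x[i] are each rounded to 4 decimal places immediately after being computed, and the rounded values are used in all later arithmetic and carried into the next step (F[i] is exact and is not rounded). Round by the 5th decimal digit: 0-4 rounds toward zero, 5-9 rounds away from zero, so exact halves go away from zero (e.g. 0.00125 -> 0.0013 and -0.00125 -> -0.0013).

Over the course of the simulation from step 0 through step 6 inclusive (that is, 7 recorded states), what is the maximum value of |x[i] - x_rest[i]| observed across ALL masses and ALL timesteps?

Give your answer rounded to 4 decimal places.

Step 0: x=[2.0000 7.0000 11.0000] v=[2.0000 0.0000 0.0000]
Step 1: x=[2.5625 6.9375 10.9375] v=[2.2500 -0.2500 -0.2500]
Step 2: x=[3.1680 6.8516 10.8125] v=[2.4219 -0.3438 -0.5000]
Step 3: x=[3.7949 6.7830 10.6275] v=[2.5074 -0.2745 -0.7402]
Step 4: x=[4.4214 6.7679 10.3897] v=[2.5059 -0.0604 -0.9513]
Step 5: x=[5.0275 6.8325 10.1130] v=[2.4242 0.2584 -1.1068]
Step 6: x=[5.5962 6.9893 9.8188] v=[2.2748 0.6273 -1.1769]
Max displacement = 2.5962

Answer: 2.5962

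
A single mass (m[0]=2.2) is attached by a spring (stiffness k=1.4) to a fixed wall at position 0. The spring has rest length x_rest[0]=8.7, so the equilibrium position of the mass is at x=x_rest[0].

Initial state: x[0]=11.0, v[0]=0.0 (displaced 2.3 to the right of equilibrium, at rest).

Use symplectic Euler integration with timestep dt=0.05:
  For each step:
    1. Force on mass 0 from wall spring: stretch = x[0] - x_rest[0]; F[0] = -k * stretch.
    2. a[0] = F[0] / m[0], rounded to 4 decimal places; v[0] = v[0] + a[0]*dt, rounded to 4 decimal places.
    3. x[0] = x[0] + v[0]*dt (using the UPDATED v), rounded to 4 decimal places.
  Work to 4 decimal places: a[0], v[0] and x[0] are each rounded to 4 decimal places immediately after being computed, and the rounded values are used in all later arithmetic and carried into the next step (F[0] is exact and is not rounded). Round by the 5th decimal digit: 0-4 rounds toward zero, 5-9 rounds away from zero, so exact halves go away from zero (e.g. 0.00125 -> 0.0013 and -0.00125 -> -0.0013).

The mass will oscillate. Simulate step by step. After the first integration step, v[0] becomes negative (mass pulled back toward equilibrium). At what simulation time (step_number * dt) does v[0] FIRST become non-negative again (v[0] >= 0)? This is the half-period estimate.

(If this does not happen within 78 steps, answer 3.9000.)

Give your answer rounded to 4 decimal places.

Step 0: x=[11.0000] v=[0.0000]
Step 1: x=[10.9963] v=[-0.0732]
Step 2: x=[10.9890] v=[-0.1463]
Step 3: x=[10.9780] v=[-0.2191]
Step 4: x=[10.9634] v=[-0.2916]
Step 5: x=[10.9452] v=[-0.3636]
Step 6: x=[10.9235] v=[-0.4350]
Step 7: x=[10.8982] v=[-0.5058]
Step 8: x=[10.8694] v=[-0.5757]
Step 9: x=[10.8372] v=[-0.6447]
Step 10: x=[10.8016] v=[-0.7127]
Step 11: x=[10.7626] v=[-0.7796]
Step 12: x=[10.7203] v=[-0.8452]
Step 13: x=[10.6748] v=[-0.9095]
Step 14: x=[10.6262] v=[-0.9723]
Step 15: x=[10.5745] v=[-1.0336]
Step 16: x=[10.5198] v=[-1.0932]
Step 17: x=[10.4622] v=[-1.1511]
Step 18: x=[10.4018] v=[-1.2072]
Step 19: x=[10.3387] v=[-1.2614]
Step 20: x=[10.2730] v=[-1.3135]
Step 21: x=[10.2048] v=[-1.3636]
Step 22: x=[10.1342] v=[-1.4115]
Step 23: x=[10.0613] v=[-1.4571]
Step 24: x=[9.9863] v=[-1.5004]
Step 25: x=[9.9092] v=[-1.5413]
Step 26: x=[9.8302] v=[-1.5798]
Step 27: x=[9.7494] v=[-1.6158]
Step 28: x=[9.6669] v=[-1.6492]
Step 29: x=[9.5829] v=[-1.6800]
Step 30: x=[9.4975] v=[-1.7081]
Step 31: x=[9.4108] v=[-1.7335]
Step 32: x=[9.3230] v=[-1.7561]
Step 33: x=[9.2342] v=[-1.7759]
Step 34: x=[9.1446] v=[-1.7929]
Step 35: x=[9.0543] v=[-1.8070]
Step 36: x=[8.9634] v=[-1.8183]
Step 37: x=[8.8721] v=[-1.8267]
Step 38: x=[8.7805] v=[-1.8322]
Step 39: x=[8.6888] v=[-1.8348]
Step 40: x=[8.5971] v=[-1.8344]
Step 41: x=[8.5055] v=[-1.8311]
Step 42: x=[8.4143] v=[-1.8249]
Step 43: x=[8.3235] v=[-1.8158]
Step 44: x=[8.2333] v=[-1.8038]
Step 45: x=[8.1439] v=[-1.7890]
Step 46: x=[8.0553] v=[-1.7713]
Step 47: x=[7.9678] v=[-1.7508]
Step 48: x=[7.8814] v=[-1.7275]
Step 49: x=[7.7963] v=[-1.7015]
Step 50: x=[7.7127] v=[-1.6727]
Step 51: x=[7.6306] v=[-1.6413]
Step 52: x=[7.5502] v=[-1.6073]
Step 53: x=[7.4717] v=[-1.5707]
Step 54: x=[7.3951] v=[-1.5316]
Step 55: x=[7.3206] v=[-1.4901]
Step 56: x=[7.2483] v=[-1.4462]
Step 57: x=[7.1783] v=[-1.4000]
Step 58: x=[7.1107] v=[-1.3516]
Step 59: x=[7.0457] v=[-1.3010]
Step 60: x=[6.9833] v=[-1.2484]
Step 61: x=[6.9236] v=[-1.1938]
Step 62: x=[6.8667] v=[-1.1373]
Step 63: x=[6.8128] v=[-1.0790]
Step 64: x=[6.7619] v=[-1.0190]
Step 65: x=[6.7140] v=[-0.9573]
Step 66: x=[6.6693] v=[-0.8941]
Step 67: x=[6.6278] v=[-0.8295]
Step 68: x=[6.5896] v=[-0.7636]
Step 69: x=[6.5548] v=[-0.6965]
Step 70: x=[6.5234] v=[-0.6282]
Step 71: x=[6.4955] v=[-0.5589]
Step 72: x=[6.4711] v=[-0.4888]
Step 73: x=[6.4502] v=[-0.4179]
Step 74: x=[6.4329] v=[-0.3463]
Step 75: x=[6.4192] v=[-0.2742]
Step 76: x=[6.4091] v=[-0.2016]
Step 77: x=[6.4027] v=[-0.1287]
Step 78: x=[6.3999] v=[-0.0556]
v[0] did not become non-negative within 78 steps; using fallback time=3.9000

Answer: 3.9000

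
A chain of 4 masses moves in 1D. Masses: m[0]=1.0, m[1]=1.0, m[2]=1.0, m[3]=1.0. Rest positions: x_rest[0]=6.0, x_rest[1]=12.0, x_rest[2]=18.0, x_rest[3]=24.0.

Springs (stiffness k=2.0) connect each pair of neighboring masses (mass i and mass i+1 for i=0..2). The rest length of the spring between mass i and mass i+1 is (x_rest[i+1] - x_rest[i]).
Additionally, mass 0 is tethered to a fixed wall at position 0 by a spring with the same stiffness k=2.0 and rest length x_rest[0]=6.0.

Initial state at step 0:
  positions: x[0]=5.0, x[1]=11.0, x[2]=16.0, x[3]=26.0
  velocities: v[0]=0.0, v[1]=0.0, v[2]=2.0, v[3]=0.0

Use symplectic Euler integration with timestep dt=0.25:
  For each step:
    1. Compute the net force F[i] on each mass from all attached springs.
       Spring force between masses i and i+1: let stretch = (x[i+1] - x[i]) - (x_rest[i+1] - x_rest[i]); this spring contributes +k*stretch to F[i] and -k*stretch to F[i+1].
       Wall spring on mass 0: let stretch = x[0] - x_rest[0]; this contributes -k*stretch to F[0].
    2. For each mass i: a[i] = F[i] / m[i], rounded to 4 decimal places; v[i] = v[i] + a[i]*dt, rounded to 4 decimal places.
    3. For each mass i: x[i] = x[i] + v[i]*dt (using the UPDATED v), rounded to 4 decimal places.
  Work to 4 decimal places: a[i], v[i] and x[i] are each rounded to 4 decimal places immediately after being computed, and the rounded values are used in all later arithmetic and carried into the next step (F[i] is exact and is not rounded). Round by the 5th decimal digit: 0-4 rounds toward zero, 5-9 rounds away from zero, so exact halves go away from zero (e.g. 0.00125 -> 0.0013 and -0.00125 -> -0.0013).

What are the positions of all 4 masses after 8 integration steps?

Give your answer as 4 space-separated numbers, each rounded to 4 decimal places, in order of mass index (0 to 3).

Answer: 7.3318 15.0390 17.7968 24.3361

Derivation:
Step 0: x=[5.0000 11.0000 16.0000 26.0000] v=[0.0000 0.0000 2.0000 0.0000]
Step 1: x=[5.1250 10.8750 17.1250 25.5000] v=[0.5000 -0.5000 4.5000 -2.0000]
Step 2: x=[5.3281 10.8125 18.5156 24.7031] v=[0.8125 -0.2500 5.5625 -3.1875]
Step 3: x=[5.5508 11.0274 19.7168 23.8828] v=[0.8907 0.8594 4.8047 -3.2813]
Step 4: x=[5.7642 11.6439 20.3526 23.2917] v=[0.8536 2.4658 2.5430 -2.3643]
Step 5: x=[5.9921 12.6140 20.2672 23.0832] v=[0.9114 3.8803 -0.3418 -0.8339]
Step 6: x=[6.2987 13.7130 19.5771 23.2727] v=[1.2263 4.3960 -2.7604 0.7581]
Step 7: x=[6.7447 14.6182 18.6159 23.7503] v=[1.7841 3.6209 -3.8447 1.9103]
Step 8: x=[7.3318 15.0390 17.7968 24.3361] v=[2.3485 1.6830 -3.2764 2.3431]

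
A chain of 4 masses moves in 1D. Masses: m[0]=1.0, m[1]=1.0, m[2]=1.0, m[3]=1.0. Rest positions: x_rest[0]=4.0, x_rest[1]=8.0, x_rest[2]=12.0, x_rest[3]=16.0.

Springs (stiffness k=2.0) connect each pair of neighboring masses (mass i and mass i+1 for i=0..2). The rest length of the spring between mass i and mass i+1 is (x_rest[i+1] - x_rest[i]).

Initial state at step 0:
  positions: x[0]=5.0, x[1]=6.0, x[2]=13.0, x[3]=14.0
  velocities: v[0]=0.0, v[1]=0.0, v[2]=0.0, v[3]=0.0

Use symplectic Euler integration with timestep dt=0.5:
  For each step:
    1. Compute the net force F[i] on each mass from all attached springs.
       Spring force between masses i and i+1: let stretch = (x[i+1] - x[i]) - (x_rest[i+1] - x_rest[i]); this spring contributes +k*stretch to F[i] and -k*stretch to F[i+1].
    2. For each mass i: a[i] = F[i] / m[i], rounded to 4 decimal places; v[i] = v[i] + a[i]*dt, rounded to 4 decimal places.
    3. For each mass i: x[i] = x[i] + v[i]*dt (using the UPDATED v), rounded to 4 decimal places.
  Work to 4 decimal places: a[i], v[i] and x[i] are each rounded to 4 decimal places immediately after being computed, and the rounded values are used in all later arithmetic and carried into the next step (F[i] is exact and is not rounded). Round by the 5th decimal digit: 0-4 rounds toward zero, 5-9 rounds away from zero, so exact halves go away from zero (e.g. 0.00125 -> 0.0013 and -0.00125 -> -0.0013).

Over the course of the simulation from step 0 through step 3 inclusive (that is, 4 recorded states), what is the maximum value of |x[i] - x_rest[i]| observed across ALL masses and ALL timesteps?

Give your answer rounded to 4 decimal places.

Step 0: x=[5.0000 6.0000 13.0000 14.0000] v=[0.0000 0.0000 0.0000 0.0000]
Step 1: x=[3.5000 9.0000 10.0000 15.5000] v=[-3.0000 6.0000 -6.0000 3.0000]
Step 2: x=[2.7500 9.7500 9.2500 16.2500] v=[-1.5000 1.5000 -1.5000 1.5000]
Step 3: x=[3.5000 6.7500 12.2500 15.5000] v=[1.5000 -6.0000 6.0000 -1.5000]
Max displacement = 2.7500

Answer: 2.7500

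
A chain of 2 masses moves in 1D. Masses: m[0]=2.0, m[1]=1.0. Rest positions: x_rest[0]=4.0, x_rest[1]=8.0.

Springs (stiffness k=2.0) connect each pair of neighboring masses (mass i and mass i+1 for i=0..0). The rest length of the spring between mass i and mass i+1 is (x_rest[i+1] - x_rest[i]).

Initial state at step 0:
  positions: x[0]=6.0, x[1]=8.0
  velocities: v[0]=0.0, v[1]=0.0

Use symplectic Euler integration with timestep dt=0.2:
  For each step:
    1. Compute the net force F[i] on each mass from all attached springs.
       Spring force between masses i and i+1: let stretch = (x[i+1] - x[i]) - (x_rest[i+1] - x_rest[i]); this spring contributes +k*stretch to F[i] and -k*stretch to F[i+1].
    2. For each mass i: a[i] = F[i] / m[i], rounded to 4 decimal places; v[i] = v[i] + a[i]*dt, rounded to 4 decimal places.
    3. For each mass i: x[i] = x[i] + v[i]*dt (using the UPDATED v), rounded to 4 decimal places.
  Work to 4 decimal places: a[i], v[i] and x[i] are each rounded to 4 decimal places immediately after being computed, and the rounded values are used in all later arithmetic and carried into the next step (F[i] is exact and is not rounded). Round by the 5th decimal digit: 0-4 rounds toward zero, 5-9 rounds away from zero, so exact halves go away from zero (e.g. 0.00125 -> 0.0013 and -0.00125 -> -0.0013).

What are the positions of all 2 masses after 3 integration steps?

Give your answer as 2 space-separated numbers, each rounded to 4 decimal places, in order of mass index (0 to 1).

Step 0: x=[6.0000 8.0000] v=[0.0000 0.0000]
Step 1: x=[5.9200 8.1600] v=[-0.4000 0.8000]
Step 2: x=[5.7696 8.4608] v=[-0.7520 1.5040]
Step 3: x=[5.5668 8.8663] v=[-1.0138 2.0275]

Answer: 5.5668 8.8663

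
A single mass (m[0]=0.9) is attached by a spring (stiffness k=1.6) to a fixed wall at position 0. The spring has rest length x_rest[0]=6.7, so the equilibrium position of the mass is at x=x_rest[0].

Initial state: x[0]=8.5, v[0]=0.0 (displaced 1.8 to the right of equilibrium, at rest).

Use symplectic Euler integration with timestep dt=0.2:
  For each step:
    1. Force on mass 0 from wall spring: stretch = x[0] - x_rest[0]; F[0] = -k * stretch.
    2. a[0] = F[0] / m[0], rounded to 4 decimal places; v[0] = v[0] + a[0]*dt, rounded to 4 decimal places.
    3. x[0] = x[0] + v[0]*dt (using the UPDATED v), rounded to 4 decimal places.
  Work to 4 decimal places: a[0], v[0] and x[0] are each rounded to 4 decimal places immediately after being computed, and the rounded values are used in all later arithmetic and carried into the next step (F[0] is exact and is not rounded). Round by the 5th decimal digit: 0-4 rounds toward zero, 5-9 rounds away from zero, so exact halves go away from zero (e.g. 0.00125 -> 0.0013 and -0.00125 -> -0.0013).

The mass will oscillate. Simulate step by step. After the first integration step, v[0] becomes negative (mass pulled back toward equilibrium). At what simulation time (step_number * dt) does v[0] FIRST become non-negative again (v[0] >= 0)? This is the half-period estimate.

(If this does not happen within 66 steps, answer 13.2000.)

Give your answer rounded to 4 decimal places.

Step 0: x=[8.5000] v=[0.0000]
Step 1: x=[8.3720] v=[-0.6400]
Step 2: x=[8.1251] v=[-1.2345]
Step 3: x=[7.7769] v=[-1.7412]
Step 4: x=[7.3521] v=[-2.1241]
Step 5: x=[6.8809] v=[-2.3560]
Step 6: x=[6.3968] v=[-2.4203]
Step 7: x=[5.9343] v=[-2.3125]
Step 8: x=[5.5262] v=[-2.0403]
Step 9: x=[5.2016] v=[-1.6229]
Step 10: x=[4.9836] v=[-1.0901]
Step 11: x=[4.8876] v=[-0.4798]
Step 12: x=[4.9205] v=[0.1646]
First v>=0 after going negative at step 12, time=2.4000

Answer: 2.4000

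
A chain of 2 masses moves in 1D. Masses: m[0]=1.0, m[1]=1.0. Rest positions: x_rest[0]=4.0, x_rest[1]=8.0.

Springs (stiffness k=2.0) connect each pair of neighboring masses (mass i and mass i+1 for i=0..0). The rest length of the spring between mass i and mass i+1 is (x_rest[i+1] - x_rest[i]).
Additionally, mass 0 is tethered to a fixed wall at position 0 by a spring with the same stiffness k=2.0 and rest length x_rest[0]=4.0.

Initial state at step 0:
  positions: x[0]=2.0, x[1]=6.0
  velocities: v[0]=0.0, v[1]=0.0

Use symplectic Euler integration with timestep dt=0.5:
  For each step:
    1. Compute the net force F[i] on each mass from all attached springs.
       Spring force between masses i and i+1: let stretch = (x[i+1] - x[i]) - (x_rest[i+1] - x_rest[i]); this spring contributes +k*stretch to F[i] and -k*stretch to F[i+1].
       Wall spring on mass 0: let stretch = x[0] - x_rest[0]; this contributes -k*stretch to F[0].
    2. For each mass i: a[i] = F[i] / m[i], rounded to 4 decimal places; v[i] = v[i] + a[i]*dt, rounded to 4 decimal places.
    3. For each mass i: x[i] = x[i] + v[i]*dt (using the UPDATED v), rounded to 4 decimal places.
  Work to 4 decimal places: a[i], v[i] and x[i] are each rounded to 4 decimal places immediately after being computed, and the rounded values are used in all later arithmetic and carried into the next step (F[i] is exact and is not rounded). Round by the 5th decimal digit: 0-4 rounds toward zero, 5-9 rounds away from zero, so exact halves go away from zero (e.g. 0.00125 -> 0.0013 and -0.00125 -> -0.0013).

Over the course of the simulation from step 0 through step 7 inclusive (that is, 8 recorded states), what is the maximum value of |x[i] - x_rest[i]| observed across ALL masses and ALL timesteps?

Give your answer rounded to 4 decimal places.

Answer: 2.2813

Derivation:
Step 0: x=[2.0000 6.0000] v=[0.0000 0.0000]
Step 1: x=[3.0000 6.0000] v=[2.0000 0.0000]
Step 2: x=[4.0000 6.5000] v=[2.0000 1.0000]
Step 3: x=[4.2500 7.7500] v=[0.5000 2.5000]
Step 4: x=[4.1250 9.2500] v=[-0.2500 3.0000]
Step 5: x=[4.5000 10.1875] v=[0.7500 1.8750]
Step 6: x=[5.4688 10.2813] v=[1.9375 0.1875]
Step 7: x=[6.1094 9.9688] v=[1.2812 -0.6250]
Max displacement = 2.2813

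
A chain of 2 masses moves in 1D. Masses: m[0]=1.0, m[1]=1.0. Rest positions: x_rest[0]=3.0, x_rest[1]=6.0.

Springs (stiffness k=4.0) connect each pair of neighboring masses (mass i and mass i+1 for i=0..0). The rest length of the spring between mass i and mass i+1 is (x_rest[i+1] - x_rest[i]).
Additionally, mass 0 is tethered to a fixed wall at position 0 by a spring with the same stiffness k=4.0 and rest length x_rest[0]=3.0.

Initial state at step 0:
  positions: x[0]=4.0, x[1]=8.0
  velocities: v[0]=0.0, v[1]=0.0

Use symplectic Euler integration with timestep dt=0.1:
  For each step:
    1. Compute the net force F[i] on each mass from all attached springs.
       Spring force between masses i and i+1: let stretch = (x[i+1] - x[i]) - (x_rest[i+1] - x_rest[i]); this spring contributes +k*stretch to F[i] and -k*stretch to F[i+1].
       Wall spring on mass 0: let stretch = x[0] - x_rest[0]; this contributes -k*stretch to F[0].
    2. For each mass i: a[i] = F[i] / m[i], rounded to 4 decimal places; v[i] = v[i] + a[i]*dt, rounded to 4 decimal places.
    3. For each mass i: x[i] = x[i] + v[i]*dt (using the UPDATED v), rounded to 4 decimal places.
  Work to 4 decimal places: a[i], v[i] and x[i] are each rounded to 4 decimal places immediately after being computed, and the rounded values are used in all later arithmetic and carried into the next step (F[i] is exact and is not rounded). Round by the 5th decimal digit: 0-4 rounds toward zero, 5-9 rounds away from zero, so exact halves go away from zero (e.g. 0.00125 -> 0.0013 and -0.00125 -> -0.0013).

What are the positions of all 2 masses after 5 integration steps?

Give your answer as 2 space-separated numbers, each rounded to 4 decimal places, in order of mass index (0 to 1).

Step 0: x=[4.0000 8.0000] v=[0.0000 0.0000]
Step 1: x=[4.0000 7.9600] v=[0.0000 -0.4000]
Step 2: x=[3.9984 7.8816] v=[-0.0160 -0.7840]
Step 3: x=[3.9922 7.7679] v=[-0.0621 -1.1373]
Step 4: x=[3.9773 7.6231] v=[-0.1487 -1.4476]
Step 5: x=[3.9492 7.4525] v=[-0.2813 -1.7059]

Answer: 3.9492 7.4525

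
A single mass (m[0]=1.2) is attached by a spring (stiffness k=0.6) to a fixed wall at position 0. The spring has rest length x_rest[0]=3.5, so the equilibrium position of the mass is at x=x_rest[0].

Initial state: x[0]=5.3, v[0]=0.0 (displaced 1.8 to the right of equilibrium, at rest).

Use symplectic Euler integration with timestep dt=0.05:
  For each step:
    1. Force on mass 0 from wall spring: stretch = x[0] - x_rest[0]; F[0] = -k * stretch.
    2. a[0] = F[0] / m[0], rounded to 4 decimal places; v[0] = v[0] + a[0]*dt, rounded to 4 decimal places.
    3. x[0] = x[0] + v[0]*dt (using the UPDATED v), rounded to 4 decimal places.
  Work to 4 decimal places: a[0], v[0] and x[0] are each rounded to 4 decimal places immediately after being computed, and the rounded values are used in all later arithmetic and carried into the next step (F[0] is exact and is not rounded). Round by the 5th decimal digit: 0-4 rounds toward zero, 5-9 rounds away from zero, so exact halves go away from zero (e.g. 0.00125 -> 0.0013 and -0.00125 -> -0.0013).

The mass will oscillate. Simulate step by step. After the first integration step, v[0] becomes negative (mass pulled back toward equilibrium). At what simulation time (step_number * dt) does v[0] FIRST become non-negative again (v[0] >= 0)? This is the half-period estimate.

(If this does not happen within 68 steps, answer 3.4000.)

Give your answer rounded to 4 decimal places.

Answer: 3.4000

Derivation:
Step 0: x=[5.3000] v=[0.0000]
Step 1: x=[5.2978] v=[-0.0450]
Step 2: x=[5.2933] v=[-0.0899]
Step 3: x=[5.2866] v=[-0.1347]
Step 4: x=[5.2776] v=[-0.1794]
Step 5: x=[5.2664] v=[-0.2238]
Step 6: x=[5.2530] v=[-0.2680]
Step 7: x=[5.2374] v=[-0.3118]
Step 8: x=[5.2196] v=[-0.3552]
Step 9: x=[5.1997] v=[-0.3982]
Step 10: x=[5.1777] v=[-0.4407]
Step 11: x=[5.1536] v=[-0.4826]
Step 12: x=[5.1274] v=[-0.5239]
Step 13: x=[5.0992] v=[-0.5646]
Step 14: x=[5.0690] v=[-0.6046]
Step 15: x=[5.0368] v=[-0.6438]
Step 16: x=[5.0027] v=[-0.6822]
Step 17: x=[4.9667] v=[-0.7198]
Step 18: x=[4.9289] v=[-0.7565]
Step 19: x=[4.8893] v=[-0.7922]
Step 20: x=[4.8480] v=[-0.8269]
Step 21: x=[4.8050] v=[-0.8606]
Step 22: x=[4.7603] v=[-0.8932]
Step 23: x=[4.7141] v=[-0.9247]
Step 24: x=[4.6663] v=[-0.9551]
Step 25: x=[4.6171] v=[-0.9843]
Step 26: x=[4.5665] v=[-1.0122]
Step 27: x=[4.5146] v=[-1.0389]
Step 28: x=[4.4614] v=[-1.0643]
Step 29: x=[4.4070] v=[-1.0883]
Step 30: x=[4.3515] v=[-1.1110]
Step 31: x=[4.2949] v=[-1.1323]
Step 32: x=[4.2373] v=[-1.1522]
Step 33: x=[4.1788] v=[-1.1706]
Step 34: x=[4.1194] v=[-1.1876]
Step 35: x=[4.0592] v=[-1.2031]
Step 36: x=[3.9983] v=[-1.2171]
Step 37: x=[3.9368] v=[-1.2296]
Step 38: x=[3.8748] v=[-1.2405]
Step 39: x=[3.8123] v=[-1.2499]
Step 40: x=[3.7494] v=[-1.2577]
Step 41: x=[3.6862] v=[-1.2639]
Step 42: x=[3.6228] v=[-1.2686]
Step 43: x=[3.5592] v=[-1.2717]
Step 44: x=[3.4955] v=[-1.2732]
Step 45: x=[3.4318] v=[-1.2731]
Step 46: x=[3.3682] v=[-1.2714]
Step 47: x=[3.3048] v=[-1.2681]
Step 48: x=[3.2416] v=[-1.2632]
Step 49: x=[3.1788] v=[-1.2567]
Step 50: x=[3.1164] v=[-1.2487]
Step 51: x=[3.0544] v=[-1.2391]
Step 52: x=[2.9930] v=[-1.2280]
Step 53: x=[2.9322] v=[-1.2153]
Step 54: x=[2.8721] v=[-1.2011]
Step 55: x=[2.8128] v=[-1.1854]
Step 56: x=[2.7544] v=[-1.1682]
Step 57: x=[2.6969] v=[-1.1496]
Step 58: x=[2.6404] v=[-1.1295]
Step 59: x=[2.5850] v=[-1.1080]
Step 60: x=[2.5307] v=[-1.0851]
Step 61: x=[2.4777] v=[-1.0609]
Step 62: x=[2.4259] v=[-1.0353]
Step 63: x=[2.3755] v=[-1.0084]
Step 64: x=[2.3265] v=[-0.9803]
Step 65: x=[2.2790] v=[-0.9510]
Step 66: x=[2.2330] v=[-0.9205]
Step 67: x=[2.1886] v=[-0.8888]
Step 68: x=[2.1458] v=[-0.8560]
v[0] did not become non-negative within 68 steps; using fallback time=3.4000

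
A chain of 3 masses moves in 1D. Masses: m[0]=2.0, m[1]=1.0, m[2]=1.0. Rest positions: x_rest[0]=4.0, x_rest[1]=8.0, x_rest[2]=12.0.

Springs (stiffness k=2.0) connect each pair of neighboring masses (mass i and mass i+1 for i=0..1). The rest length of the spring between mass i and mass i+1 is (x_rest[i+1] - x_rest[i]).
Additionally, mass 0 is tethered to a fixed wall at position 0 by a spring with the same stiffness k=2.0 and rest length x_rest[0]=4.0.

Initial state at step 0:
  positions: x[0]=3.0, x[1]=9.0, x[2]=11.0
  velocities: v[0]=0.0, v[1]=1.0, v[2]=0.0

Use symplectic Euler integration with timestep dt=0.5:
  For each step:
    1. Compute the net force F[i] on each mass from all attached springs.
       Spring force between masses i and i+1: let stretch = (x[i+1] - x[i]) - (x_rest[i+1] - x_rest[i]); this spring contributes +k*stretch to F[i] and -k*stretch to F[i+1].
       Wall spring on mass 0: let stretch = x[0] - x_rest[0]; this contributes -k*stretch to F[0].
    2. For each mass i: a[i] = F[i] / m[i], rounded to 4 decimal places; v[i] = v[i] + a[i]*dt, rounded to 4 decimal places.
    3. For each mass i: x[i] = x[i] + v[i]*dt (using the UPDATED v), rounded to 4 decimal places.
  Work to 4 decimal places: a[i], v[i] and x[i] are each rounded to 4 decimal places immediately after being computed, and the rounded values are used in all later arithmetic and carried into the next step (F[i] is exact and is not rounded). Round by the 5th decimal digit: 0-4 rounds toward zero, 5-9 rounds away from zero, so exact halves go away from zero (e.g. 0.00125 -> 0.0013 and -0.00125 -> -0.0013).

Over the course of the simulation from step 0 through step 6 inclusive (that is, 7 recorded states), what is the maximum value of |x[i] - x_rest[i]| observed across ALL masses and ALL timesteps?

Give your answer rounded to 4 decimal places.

Step 0: x=[3.0000 9.0000 11.0000] v=[0.0000 1.0000 0.0000]
Step 1: x=[3.7500 7.5000 12.0000] v=[1.5000 -3.0000 2.0000]
Step 2: x=[4.5000 6.3750 12.7500] v=[1.5000 -2.2500 1.5000]
Step 3: x=[4.5938 7.5000 12.3125] v=[0.1875 2.2500 -0.8750]
Step 4: x=[4.2657 9.5782 11.4688] v=[-0.6563 4.1563 -1.6875]
Step 5: x=[4.1993 9.9454 11.6798] v=[-0.1329 0.7344 0.4219]
Step 6: x=[4.5196 8.3068 13.0236] v=[0.6405 -3.2773 2.6875]
Max displacement = 1.9454

Answer: 1.9454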